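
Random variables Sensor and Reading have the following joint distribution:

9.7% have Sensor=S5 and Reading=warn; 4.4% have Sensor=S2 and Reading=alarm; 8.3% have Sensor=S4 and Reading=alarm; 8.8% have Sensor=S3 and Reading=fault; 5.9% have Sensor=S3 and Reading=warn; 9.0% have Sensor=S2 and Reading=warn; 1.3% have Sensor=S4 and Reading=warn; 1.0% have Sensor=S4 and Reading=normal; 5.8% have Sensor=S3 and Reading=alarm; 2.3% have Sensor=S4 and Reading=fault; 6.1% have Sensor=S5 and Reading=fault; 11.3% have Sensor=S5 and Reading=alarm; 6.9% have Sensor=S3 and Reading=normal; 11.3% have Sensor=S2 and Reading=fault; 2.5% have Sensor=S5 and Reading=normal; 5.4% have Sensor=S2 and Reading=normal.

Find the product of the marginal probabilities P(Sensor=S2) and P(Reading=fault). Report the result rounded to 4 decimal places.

P(Sensor=S2) = 0.054 + 0.090 + 0.044 + 0.113 = 0.301.
P(Reading=fault) = 0.113 + 0.088 + 0.023 + 0.061 = 0.285.
Product: 0.301 × 0.285 = 0.0858.

0.0858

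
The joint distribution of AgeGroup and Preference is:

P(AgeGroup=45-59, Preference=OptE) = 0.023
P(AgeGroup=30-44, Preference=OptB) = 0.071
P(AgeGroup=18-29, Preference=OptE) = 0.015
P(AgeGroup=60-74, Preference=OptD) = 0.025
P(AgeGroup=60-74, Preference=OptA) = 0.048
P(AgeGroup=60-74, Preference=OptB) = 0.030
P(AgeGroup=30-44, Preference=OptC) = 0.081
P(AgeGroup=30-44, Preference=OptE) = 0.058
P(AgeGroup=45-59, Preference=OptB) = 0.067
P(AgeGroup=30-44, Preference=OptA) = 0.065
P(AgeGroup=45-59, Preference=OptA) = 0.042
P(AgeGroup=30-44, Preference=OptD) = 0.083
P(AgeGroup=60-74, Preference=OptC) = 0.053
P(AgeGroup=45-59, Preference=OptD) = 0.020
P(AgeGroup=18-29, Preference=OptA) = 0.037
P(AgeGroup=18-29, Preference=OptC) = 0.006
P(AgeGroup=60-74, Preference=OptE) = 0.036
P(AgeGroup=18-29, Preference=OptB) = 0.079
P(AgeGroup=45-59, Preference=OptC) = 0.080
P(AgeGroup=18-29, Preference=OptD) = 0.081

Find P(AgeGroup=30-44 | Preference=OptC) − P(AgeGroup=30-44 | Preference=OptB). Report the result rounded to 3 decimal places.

P(Preference=OptC) = 0.006 + 0.081 + 0.080 + 0.053 = 0.220; P(AgeGroup=30-44 | Preference=OptC) = 0.081/0.220 = 0.3682.
P(Preference=OptB) = 0.079 + 0.071 + 0.067 + 0.030 = 0.247; P(AgeGroup=30-44 | Preference=OptB) = 0.071/0.247 = 0.2874.
Difference = 0.081.

0.081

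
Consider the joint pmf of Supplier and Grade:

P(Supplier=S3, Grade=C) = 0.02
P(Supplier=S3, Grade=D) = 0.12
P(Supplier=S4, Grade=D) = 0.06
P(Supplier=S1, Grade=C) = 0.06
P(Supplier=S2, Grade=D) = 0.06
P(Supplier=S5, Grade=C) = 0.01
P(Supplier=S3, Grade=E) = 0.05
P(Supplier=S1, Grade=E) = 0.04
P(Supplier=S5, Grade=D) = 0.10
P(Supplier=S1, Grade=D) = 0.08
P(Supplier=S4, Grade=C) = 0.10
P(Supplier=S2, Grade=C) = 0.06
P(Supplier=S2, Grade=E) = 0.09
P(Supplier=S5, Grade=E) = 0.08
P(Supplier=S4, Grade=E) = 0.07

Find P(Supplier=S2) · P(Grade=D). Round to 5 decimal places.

0.08820

P(Supplier=S2) = 0.06 + 0.06 + 0.09 = 0.21.
P(Grade=D) = 0.08 + 0.06 + 0.12 + 0.06 + 0.10 = 0.42.
Product: 0.21 × 0.42 = 0.08820.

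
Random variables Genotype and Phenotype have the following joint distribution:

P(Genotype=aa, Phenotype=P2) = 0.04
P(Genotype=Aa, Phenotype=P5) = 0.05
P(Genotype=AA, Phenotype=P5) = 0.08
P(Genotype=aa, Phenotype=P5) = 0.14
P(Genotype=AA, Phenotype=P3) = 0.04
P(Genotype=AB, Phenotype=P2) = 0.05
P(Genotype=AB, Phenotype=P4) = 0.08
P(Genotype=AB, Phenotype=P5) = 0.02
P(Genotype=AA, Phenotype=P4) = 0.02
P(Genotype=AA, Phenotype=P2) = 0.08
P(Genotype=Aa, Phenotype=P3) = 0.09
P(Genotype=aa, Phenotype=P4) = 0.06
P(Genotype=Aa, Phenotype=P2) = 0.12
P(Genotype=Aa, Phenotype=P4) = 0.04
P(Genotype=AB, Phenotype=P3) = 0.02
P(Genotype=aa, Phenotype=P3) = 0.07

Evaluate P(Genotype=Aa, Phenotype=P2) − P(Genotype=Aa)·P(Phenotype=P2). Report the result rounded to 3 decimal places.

0.033

P(Genotype=Aa) = 0.12 + 0.09 + 0.04 + 0.05 = 0.30.
P(Phenotype=P2) = 0.08 + 0.12 + 0.04 + 0.05 = 0.29.
P(Genotype=Aa, Phenotype=P2) − P(Genotype=Aa)P(Phenotype=P2) = 0.12 − 0.30×0.29 = 0.033.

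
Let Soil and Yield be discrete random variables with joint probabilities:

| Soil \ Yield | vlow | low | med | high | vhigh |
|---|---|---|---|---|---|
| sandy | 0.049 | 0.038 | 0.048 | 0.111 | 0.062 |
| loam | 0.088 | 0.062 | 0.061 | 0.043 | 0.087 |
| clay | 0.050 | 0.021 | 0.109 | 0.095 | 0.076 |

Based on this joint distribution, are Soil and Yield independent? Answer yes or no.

P(Soil=loam) = 0.341 and P(Yield=high) = 0.249, so their product is 0.08491, but P(Soil=loam, Yield=high) = 0.043. Since these differ, Soil and Yield are not independent.

no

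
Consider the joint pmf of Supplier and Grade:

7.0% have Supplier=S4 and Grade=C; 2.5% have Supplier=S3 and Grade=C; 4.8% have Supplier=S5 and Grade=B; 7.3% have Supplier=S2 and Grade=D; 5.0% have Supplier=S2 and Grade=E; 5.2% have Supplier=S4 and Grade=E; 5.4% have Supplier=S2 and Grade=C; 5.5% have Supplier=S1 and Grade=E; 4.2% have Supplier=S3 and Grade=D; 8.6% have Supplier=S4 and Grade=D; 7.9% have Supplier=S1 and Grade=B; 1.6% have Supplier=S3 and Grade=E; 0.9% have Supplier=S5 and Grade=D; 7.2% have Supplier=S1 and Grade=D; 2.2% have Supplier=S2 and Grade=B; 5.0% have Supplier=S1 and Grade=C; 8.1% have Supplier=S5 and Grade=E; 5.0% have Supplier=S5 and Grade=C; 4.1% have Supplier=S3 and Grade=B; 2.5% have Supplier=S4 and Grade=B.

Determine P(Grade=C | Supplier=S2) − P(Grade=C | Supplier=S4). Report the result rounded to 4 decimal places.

P(Supplier=S2) = 0.022 + 0.054 + 0.073 + 0.050 = 0.199; P(Grade=C | Supplier=S2) = 0.054/0.199 = 0.27136.
P(Supplier=S4) = 0.025 + 0.070 + 0.086 + 0.052 = 0.233; P(Grade=C | Supplier=S4) = 0.070/0.233 = 0.30043.
Difference = -0.0291.

-0.0291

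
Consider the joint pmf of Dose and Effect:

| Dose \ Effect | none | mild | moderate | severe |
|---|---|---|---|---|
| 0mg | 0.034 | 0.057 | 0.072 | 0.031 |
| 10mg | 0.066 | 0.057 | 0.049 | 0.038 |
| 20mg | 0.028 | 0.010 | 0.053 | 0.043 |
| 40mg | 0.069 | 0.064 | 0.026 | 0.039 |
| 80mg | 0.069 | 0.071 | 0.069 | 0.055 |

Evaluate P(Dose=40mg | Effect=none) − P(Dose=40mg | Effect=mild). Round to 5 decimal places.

P(Effect=none) = 0.034 + 0.066 + 0.028 + 0.069 + 0.069 = 0.266; P(Dose=40mg | Effect=none) = 0.069/0.266 = 0.259398.
P(Effect=mild) = 0.057 + 0.057 + 0.010 + 0.064 + 0.071 = 0.259; P(Dose=40mg | Effect=mild) = 0.064/0.259 = 0.247104.
Difference = 0.01229.

0.01229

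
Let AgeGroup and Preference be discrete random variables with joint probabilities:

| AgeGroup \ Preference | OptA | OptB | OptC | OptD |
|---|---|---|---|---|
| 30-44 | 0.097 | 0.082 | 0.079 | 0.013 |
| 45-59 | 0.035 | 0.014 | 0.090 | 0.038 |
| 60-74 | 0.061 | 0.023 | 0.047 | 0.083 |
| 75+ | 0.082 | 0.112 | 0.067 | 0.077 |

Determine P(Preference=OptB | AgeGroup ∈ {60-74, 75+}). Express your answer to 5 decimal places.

0.24457

P(AgeGroup=60-74) = 0.061 + 0.023 + 0.047 + 0.083 = 0.214.
P(AgeGroup=75+) = 0.082 + 0.112 + 0.067 + 0.077 = 0.338.
P(AgeGroup ∈ {60-74, 75+}) = 0.214 + 0.338 = 0.552; P(Preference=OptB, AgeGroup ∈ {60-74, 75+}) = 0.023 + 0.112 = 0.135.
P(Preference=OptB | AgeGroup ∈ {60-74, 75+}) = 0.135/0.552 = 0.24457.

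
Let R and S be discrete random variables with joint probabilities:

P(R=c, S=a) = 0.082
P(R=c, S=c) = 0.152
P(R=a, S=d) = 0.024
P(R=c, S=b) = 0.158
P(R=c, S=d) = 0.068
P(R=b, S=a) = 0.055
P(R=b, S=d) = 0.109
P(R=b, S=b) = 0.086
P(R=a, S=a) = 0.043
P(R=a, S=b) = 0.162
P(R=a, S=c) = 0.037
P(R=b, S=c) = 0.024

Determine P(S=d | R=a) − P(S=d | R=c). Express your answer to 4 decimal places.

P(R=a) = 0.043 + 0.162 + 0.037 + 0.024 = 0.266; P(S=d | R=a) = 0.024/0.266 = 0.09023.
P(R=c) = 0.082 + 0.158 + 0.152 + 0.068 = 0.460; P(S=d | R=c) = 0.068/0.460 = 0.14783.
Difference = -0.0576.

-0.0576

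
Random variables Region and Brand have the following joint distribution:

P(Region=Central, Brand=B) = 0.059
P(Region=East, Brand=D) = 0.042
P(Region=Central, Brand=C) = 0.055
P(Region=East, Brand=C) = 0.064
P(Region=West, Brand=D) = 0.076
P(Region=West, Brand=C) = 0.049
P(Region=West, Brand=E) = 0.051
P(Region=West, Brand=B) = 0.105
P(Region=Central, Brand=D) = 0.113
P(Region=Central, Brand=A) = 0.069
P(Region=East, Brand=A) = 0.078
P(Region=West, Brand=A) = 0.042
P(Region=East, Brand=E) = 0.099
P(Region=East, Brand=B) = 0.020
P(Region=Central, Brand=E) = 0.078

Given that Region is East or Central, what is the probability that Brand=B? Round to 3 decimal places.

P(Region=East) = 0.078 + 0.020 + 0.064 + 0.042 + 0.099 = 0.303.
P(Region=Central) = 0.069 + 0.059 + 0.055 + 0.113 + 0.078 = 0.374.
P(Region ∈ {East, Central}) = 0.303 + 0.374 = 0.677; P(Brand=B, Region ∈ {East, Central}) = 0.020 + 0.059 = 0.079.
P(Brand=B | Region ∈ {East, Central}) = 0.079/0.677 = 0.117.

0.117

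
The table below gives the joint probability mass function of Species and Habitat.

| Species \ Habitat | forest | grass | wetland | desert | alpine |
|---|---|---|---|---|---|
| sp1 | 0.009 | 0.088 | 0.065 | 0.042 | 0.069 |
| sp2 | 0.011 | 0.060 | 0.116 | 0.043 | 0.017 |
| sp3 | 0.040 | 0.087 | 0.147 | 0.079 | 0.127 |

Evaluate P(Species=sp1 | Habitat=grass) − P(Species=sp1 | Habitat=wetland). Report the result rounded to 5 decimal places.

P(Habitat=grass) = 0.088 + 0.060 + 0.087 = 0.235; P(Species=sp1 | Habitat=grass) = 0.088/0.235 = 0.374468.
P(Habitat=wetland) = 0.065 + 0.116 + 0.147 = 0.328; P(Species=sp1 | Habitat=wetland) = 0.065/0.328 = 0.198171.
Difference = 0.17630.

0.17630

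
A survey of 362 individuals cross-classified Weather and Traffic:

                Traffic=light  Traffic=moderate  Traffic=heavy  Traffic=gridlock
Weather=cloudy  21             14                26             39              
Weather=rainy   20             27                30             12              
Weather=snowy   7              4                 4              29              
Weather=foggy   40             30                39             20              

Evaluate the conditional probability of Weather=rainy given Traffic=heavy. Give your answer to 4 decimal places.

Total with Traffic=heavy: 26 + 30 + 4 + 39 = 99.
P(Weather=rainy | Traffic=heavy) = 30/99 = 0.3030.

0.3030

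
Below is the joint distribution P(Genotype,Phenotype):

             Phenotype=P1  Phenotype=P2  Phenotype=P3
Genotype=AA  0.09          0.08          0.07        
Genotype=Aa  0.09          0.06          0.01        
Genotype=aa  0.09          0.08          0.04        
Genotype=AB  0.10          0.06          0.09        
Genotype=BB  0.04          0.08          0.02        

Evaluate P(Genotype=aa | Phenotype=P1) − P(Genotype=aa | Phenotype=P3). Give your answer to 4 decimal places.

P(Phenotype=P1) = 0.09 + 0.09 + 0.09 + 0.10 + 0.04 = 0.41; P(Genotype=aa | Phenotype=P1) = 0.09/0.41 = 0.21951.
P(Phenotype=P3) = 0.07 + 0.01 + 0.04 + 0.09 + 0.02 = 0.23; P(Genotype=aa | Phenotype=P3) = 0.04/0.23 = 0.17391.
Difference = 0.0456.

0.0456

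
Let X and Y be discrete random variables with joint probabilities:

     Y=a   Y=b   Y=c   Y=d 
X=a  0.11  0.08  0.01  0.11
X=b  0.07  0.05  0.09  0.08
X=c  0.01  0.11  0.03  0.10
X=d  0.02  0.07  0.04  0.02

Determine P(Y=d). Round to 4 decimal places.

P(Y=d) = 0.11 + 0.08 + 0.10 + 0.02 = 0.31.

0.3100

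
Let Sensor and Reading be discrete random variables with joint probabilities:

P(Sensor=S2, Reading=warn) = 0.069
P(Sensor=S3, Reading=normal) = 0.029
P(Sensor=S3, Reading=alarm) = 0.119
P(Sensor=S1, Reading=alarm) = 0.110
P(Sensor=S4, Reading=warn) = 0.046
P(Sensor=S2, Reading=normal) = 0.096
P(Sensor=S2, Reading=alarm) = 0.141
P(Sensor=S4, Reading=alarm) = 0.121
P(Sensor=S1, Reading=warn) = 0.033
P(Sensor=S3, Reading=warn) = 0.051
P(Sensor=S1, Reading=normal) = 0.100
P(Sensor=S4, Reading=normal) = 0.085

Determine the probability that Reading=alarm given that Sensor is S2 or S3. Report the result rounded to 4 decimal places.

0.5149

P(Sensor=S2) = 0.096 + 0.069 + 0.141 = 0.306.
P(Sensor=S3) = 0.029 + 0.051 + 0.119 = 0.199.
P(Sensor ∈ {S2, S3}) = 0.306 + 0.199 = 0.505; P(Reading=alarm, Sensor ∈ {S2, S3}) = 0.141 + 0.119 = 0.260.
P(Reading=alarm | Sensor ∈ {S2, S3}) = 0.260/0.505 = 0.5149.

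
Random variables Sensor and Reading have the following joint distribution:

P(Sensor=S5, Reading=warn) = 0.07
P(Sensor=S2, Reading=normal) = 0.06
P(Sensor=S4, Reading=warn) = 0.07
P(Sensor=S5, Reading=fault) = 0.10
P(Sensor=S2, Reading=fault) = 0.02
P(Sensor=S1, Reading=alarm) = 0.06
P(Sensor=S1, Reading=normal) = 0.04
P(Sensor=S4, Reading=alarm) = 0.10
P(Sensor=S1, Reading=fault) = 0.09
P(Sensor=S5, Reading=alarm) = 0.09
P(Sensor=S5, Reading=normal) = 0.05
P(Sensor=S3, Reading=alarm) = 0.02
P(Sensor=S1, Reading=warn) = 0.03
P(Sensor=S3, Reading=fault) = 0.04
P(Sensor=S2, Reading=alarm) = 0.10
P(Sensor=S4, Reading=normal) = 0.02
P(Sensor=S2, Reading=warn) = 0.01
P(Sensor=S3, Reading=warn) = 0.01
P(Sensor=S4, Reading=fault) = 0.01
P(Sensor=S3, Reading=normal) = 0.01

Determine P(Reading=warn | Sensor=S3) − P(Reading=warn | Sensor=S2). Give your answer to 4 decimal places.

0.0724

P(Sensor=S3) = 0.01 + 0.01 + 0.02 + 0.04 = 0.08; P(Reading=warn | Sensor=S3) = 0.01/0.08 = 0.12500.
P(Sensor=S2) = 0.06 + 0.01 + 0.10 + 0.02 = 0.19; P(Reading=warn | Sensor=S2) = 0.01/0.19 = 0.05263.
Difference = 0.0724.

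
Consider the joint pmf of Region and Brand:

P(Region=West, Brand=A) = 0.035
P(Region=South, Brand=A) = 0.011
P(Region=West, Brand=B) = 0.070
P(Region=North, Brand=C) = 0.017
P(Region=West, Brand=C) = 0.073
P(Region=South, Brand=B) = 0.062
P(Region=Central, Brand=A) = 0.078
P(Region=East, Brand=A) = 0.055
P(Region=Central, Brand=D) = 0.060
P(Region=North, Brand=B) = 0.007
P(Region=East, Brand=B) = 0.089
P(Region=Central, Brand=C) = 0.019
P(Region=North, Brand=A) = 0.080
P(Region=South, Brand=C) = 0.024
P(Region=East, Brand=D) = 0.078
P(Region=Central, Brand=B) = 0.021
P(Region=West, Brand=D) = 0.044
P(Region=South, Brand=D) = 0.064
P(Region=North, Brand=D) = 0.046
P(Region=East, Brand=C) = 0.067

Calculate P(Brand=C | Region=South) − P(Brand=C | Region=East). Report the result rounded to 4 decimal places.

P(Region=South) = 0.011 + 0.062 + 0.024 + 0.064 = 0.161; P(Brand=C | Region=South) = 0.024/0.161 = 0.14907.
P(Region=East) = 0.055 + 0.089 + 0.067 + 0.078 = 0.289; P(Brand=C | Region=East) = 0.067/0.289 = 0.23183.
Difference = -0.0828.

-0.0828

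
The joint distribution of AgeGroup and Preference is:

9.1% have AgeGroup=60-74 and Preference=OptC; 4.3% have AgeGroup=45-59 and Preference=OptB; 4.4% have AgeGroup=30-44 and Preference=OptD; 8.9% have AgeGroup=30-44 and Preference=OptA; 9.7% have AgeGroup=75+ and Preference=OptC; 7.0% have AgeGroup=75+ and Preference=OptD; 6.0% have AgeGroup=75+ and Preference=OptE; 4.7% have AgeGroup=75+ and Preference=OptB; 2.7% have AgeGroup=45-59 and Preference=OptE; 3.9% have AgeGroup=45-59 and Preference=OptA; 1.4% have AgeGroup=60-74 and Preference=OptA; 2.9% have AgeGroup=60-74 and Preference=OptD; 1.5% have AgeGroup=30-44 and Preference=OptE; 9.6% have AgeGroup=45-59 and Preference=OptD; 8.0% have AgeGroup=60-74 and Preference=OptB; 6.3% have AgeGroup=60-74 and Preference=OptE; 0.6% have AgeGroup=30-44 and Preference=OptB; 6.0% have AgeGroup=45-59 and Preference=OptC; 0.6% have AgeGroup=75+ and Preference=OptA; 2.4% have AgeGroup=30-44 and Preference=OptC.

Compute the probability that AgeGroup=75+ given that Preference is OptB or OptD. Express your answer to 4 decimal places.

0.2819

P(Preference=OptB) = 0.006 + 0.043 + 0.080 + 0.047 = 0.176.
P(Preference=OptD) = 0.044 + 0.096 + 0.029 + 0.070 = 0.239.
P(Preference ∈ {OptB, OptD}) = 0.176 + 0.239 = 0.415; P(AgeGroup=75+, Preference ∈ {OptB, OptD}) = 0.047 + 0.070 = 0.117.
P(AgeGroup=75+ | Preference ∈ {OptB, OptD}) = 0.117/0.415 = 0.2819.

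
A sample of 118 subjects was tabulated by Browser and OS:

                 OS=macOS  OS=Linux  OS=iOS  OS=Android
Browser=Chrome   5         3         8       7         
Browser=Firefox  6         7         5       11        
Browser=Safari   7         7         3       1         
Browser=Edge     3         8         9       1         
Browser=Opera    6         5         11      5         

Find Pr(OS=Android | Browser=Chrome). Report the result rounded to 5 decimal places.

0.30435

Total with Browser=Chrome: 5 + 3 + 8 + 7 = 23.
P(OS=Android | Browser=Chrome) = 7/23 = 0.30435.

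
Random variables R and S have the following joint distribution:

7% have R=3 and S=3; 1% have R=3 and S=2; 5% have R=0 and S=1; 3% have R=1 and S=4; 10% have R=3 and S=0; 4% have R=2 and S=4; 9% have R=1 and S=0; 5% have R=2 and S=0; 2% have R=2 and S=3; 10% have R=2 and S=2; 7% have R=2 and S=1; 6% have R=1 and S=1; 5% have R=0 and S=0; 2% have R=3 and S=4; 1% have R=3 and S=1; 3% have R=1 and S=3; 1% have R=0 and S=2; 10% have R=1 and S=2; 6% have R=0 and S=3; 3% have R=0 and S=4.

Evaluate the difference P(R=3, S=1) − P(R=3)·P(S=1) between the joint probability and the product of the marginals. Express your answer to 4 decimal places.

-0.0299

P(R=3) = 0.10 + 0.01 + 0.01 + 0.07 + 0.02 = 0.21.
P(S=1) = 0.05 + 0.06 + 0.07 + 0.01 = 0.19.
P(R=3, S=1) − P(R=3)P(S=1) = 0.01 − 0.21×0.19 = -0.0299.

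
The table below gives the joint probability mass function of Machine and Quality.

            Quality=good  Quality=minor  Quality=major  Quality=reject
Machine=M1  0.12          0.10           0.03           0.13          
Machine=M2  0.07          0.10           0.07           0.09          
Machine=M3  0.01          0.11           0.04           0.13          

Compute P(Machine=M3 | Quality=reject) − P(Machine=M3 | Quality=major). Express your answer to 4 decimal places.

P(Quality=reject) = 0.13 + 0.09 + 0.13 = 0.35; P(Machine=M3 | Quality=reject) = 0.13/0.35 = 0.37143.
P(Quality=major) = 0.03 + 0.07 + 0.04 = 0.14; P(Machine=M3 | Quality=major) = 0.04/0.14 = 0.28571.
Difference = 0.0857.

0.0857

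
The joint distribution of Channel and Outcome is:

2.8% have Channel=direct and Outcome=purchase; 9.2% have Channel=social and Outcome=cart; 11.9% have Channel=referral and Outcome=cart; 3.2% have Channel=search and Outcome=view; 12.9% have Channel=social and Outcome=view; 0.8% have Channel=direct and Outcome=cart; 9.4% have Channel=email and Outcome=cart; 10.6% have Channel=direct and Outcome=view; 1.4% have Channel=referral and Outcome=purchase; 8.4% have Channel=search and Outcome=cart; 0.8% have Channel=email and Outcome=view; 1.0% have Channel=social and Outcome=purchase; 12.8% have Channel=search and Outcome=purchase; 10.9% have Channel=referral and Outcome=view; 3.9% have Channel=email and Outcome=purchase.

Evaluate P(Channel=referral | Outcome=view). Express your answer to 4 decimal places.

0.2839

P(Outcome=view) = 0.008 + 0.032 + 0.129 + 0.106 + 0.109 = 0.384.
P(Channel=referral | Outcome=view) = 0.109/0.384 = 0.2839.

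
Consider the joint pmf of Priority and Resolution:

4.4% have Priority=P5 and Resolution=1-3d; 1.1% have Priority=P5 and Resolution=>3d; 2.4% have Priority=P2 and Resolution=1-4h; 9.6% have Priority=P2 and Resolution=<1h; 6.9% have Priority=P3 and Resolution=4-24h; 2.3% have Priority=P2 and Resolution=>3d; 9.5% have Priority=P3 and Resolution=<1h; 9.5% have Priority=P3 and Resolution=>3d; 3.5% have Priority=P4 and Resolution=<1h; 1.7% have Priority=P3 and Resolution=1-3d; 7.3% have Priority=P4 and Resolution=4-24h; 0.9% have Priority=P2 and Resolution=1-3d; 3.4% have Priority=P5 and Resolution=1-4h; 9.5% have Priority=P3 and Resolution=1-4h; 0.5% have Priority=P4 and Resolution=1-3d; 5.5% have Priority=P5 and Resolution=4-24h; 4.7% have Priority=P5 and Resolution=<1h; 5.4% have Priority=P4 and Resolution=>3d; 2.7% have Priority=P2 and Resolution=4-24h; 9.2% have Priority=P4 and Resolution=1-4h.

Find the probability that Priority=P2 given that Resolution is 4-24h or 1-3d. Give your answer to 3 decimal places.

0.120

P(Resolution=4-24h) = 0.027 + 0.069 + 0.073 + 0.055 = 0.224.
P(Resolution=1-3d) = 0.009 + 0.017 + 0.005 + 0.044 = 0.075.
P(Resolution ∈ {4-24h, 1-3d}) = 0.224 + 0.075 = 0.299; P(Priority=P2, Resolution ∈ {4-24h, 1-3d}) = 0.027 + 0.009 = 0.036.
P(Priority=P2 | Resolution ∈ {4-24h, 1-3d}) = 0.036/0.299 = 0.120.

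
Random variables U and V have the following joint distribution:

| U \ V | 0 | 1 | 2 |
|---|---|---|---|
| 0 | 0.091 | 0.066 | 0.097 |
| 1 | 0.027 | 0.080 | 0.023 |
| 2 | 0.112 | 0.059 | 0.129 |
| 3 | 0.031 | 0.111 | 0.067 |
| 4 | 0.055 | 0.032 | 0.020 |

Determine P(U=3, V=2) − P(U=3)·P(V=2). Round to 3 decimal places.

-0.003

P(U=3) = 0.031 + 0.111 + 0.067 = 0.209.
P(V=2) = 0.097 + 0.023 + 0.129 + 0.067 + 0.020 = 0.336.
P(U=3, V=2) − P(U=3)P(V=2) = 0.067 − 0.209×0.336 = -0.003.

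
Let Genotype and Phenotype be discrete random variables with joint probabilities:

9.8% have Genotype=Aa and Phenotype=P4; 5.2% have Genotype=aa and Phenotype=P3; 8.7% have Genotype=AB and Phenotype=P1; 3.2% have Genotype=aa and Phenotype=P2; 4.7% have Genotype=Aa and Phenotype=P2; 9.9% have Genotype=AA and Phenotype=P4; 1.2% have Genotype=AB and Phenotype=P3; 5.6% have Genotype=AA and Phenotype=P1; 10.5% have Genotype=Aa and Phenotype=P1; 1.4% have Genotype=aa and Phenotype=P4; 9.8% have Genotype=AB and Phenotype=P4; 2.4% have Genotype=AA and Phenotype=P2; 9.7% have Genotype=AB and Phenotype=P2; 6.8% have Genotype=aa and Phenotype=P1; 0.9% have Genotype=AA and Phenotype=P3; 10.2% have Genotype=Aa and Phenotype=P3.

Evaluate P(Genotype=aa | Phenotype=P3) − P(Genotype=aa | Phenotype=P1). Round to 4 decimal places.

0.0820

P(Phenotype=P3) = 0.009 + 0.102 + 0.052 + 0.012 = 0.175; P(Genotype=aa | Phenotype=P3) = 0.052/0.175 = 0.29714.
P(Phenotype=P1) = 0.056 + 0.105 + 0.068 + 0.087 = 0.316; P(Genotype=aa | Phenotype=P1) = 0.068/0.316 = 0.21519.
Difference = 0.0820.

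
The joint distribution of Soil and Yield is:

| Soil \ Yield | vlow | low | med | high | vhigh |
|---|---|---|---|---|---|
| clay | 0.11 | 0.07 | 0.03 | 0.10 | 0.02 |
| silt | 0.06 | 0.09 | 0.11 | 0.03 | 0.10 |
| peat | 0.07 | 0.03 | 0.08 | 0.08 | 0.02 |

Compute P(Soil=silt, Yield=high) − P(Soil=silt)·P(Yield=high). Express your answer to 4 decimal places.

-0.0519

P(Soil=silt) = 0.06 + 0.09 + 0.11 + 0.03 + 0.10 = 0.39.
P(Yield=high) = 0.10 + 0.03 + 0.08 = 0.21.
P(Soil=silt, Yield=high) − P(Soil=silt)P(Yield=high) = 0.03 − 0.39×0.21 = -0.0519.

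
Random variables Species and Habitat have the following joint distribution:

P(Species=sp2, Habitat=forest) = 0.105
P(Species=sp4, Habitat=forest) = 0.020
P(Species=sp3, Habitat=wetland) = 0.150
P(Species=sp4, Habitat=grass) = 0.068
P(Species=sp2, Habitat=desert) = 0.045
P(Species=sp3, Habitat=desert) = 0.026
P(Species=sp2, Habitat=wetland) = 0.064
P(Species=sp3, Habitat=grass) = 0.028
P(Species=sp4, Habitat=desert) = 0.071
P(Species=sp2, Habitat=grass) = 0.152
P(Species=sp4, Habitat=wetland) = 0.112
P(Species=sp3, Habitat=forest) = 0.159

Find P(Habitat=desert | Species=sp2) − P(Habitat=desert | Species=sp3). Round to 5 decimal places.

P(Species=sp2) = 0.105 + 0.152 + 0.064 + 0.045 = 0.366; P(Habitat=desert | Species=sp2) = 0.045/0.366 = 0.122951.
P(Species=sp3) = 0.159 + 0.028 + 0.150 + 0.026 = 0.363; P(Habitat=desert | Species=sp3) = 0.026/0.363 = 0.071625.
Difference = 0.05133.

0.05133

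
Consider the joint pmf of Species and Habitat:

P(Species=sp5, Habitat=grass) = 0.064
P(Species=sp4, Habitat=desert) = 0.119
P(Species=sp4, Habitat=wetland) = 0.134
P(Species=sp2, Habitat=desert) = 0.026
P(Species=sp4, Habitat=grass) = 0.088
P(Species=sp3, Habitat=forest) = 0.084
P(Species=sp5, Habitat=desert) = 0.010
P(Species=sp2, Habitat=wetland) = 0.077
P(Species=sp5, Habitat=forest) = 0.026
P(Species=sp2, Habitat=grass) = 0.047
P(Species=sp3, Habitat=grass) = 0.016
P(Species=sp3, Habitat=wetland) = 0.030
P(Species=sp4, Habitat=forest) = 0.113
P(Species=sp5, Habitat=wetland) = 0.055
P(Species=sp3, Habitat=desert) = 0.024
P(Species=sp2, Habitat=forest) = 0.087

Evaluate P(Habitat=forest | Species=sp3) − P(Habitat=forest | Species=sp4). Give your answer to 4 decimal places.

0.2966

P(Species=sp3) = 0.084 + 0.016 + 0.030 + 0.024 = 0.154; P(Habitat=forest | Species=sp3) = 0.084/0.154 = 0.54545.
P(Species=sp4) = 0.113 + 0.088 + 0.134 + 0.119 = 0.454; P(Habitat=forest | Species=sp4) = 0.113/0.454 = 0.24890.
Difference = 0.2966.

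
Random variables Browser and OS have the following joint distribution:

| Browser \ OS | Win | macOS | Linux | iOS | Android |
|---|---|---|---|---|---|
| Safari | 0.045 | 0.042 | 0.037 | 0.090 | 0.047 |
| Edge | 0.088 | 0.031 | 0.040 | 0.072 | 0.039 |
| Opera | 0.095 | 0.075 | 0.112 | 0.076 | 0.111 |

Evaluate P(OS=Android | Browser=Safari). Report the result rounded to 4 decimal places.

P(Browser=Safari) = 0.045 + 0.042 + 0.037 + 0.090 + 0.047 = 0.261.
P(OS=Android | Browser=Safari) = 0.047/0.261 = 0.1801.

0.1801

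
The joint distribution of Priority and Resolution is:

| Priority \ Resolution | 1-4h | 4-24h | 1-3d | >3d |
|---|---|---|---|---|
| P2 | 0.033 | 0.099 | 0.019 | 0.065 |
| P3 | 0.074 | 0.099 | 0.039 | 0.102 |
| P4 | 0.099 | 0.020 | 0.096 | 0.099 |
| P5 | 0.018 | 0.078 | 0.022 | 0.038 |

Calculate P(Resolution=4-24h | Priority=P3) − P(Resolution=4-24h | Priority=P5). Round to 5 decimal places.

P(Priority=P3) = 0.074 + 0.099 + 0.039 + 0.102 = 0.314; P(Resolution=4-24h | Priority=P3) = 0.099/0.314 = 0.315287.
P(Priority=P5) = 0.018 + 0.078 + 0.022 + 0.038 = 0.156; P(Resolution=4-24h | Priority=P5) = 0.078/0.156 = 0.500000.
Difference = -0.18471.

-0.18471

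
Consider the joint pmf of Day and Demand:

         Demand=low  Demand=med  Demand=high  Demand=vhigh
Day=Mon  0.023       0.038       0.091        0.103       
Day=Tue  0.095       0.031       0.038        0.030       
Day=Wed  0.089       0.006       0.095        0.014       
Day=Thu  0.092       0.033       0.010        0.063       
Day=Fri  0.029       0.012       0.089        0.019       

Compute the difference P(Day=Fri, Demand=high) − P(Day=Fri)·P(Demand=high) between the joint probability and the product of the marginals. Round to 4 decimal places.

P(Day=Fri) = 0.029 + 0.012 + 0.089 + 0.019 = 0.149.
P(Demand=high) = 0.091 + 0.038 + 0.095 + 0.010 + 0.089 = 0.323.
P(Day=Fri, Demand=high) − P(Day=Fri)P(Demand=high) = 0.089 − 0.149×0.323 = 0.0409.

0.0409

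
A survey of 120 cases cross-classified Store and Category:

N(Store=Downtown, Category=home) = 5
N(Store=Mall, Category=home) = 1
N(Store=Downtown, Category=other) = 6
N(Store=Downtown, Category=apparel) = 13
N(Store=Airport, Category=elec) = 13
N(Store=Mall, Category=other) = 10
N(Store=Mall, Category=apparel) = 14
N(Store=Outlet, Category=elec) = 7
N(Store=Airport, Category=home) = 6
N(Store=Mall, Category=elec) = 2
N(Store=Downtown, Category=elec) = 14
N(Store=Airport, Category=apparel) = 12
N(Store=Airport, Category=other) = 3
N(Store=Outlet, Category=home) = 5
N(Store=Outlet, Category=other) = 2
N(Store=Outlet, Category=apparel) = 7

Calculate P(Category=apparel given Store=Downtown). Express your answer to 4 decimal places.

0.3421

Total with Store=Downtown: 13 + 14 + 5 + 6 = 38.
P(Category=apparel | Store=Downtown) = 13/38 = 0.3421.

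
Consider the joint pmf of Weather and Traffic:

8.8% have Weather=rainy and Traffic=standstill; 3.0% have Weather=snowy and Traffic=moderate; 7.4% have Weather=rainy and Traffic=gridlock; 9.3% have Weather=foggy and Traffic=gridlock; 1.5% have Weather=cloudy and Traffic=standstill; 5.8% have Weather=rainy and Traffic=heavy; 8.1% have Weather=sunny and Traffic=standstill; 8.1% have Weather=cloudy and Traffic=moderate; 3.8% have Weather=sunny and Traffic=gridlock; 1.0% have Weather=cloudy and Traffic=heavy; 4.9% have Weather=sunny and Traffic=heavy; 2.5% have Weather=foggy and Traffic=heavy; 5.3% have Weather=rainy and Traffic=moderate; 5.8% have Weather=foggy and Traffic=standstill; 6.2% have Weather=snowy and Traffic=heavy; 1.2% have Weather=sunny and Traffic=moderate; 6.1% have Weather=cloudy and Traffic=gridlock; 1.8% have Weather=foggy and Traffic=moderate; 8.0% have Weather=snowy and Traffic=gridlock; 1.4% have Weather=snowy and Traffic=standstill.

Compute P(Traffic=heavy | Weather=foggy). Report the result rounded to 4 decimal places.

P(Weather=foggy) = 0.018 + 0.025 + 0.093 + 0.058 = 0.194.
P(Traffic=heavy | Weather=foggy) = 0.025/0.194 = 0.1289.

0.1289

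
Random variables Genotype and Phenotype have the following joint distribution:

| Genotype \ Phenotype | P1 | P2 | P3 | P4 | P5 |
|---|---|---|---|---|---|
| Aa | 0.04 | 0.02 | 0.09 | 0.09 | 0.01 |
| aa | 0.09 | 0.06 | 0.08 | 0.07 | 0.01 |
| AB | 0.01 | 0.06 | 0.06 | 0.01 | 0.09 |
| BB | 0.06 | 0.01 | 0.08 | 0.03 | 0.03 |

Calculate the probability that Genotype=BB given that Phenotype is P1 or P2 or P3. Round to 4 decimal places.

P(Phenotype=P1) = 0.04 + 0.09 + 0.01 + 0.06 = 0.20.
P(Phenotype=P2) = 0.02 + 0.06 + 0.06 + 0.01 = 0.15.
P(Phenotype=P3) = 0.09 + 0.08 + 0.06 + 0.08 = 0.31.
P(Phenotype ∈ {P1, P2, P3}) = 0.20 + 0.15 + 0.31 = 0.66; P(Genotype=BB, Phenotype ∈ {P1, P2, P3}) = 0.06 + 0.01 + 0.08 = 0.15.
P(Genotype=BB | Phenotype ∈ {P1, P2, P3}) = 0.15/0.66 = 0.2273.

0.2273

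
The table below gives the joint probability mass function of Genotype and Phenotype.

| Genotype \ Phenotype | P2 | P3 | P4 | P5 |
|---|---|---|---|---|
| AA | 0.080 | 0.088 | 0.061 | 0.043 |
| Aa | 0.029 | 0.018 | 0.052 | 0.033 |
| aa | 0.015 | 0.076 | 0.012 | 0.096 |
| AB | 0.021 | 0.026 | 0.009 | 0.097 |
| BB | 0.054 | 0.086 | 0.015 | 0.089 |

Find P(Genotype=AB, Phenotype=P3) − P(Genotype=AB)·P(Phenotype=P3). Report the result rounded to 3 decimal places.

-0.019

P(Genotype=AB) = 0.021 + 0.026 + 0.009 + 0.097 = 0.153.
P(Phenotype=P3) = 0.088 + 0.018 + 0.076 + 0.026 + 0.086 = 0.294.
P(Genotype=AB, Phenotype=P3) − P(Genotype=AB)P(Phenotype=P3) = 0.026 − 0.153×0.294 = -0.019.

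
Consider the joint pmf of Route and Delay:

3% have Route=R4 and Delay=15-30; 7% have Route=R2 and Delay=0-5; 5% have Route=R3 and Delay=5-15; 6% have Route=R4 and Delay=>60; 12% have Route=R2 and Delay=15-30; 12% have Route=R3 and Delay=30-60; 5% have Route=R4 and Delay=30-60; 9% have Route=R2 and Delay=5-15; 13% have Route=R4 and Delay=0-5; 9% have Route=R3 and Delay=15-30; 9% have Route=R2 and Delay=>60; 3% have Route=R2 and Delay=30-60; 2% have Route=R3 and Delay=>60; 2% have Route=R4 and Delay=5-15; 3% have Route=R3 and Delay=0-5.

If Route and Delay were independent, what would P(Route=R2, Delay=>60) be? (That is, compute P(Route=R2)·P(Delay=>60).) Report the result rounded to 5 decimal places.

0.06800

P(Route=R2) = 0.07 + 0.09 + 0.12 + 0.03 + 0.09 = 0.40.
P(Delay=>60) = 0.09 + 0.02 + 0.06 = 0.17.
Product: 0.40 × 0.17 = 0.06800.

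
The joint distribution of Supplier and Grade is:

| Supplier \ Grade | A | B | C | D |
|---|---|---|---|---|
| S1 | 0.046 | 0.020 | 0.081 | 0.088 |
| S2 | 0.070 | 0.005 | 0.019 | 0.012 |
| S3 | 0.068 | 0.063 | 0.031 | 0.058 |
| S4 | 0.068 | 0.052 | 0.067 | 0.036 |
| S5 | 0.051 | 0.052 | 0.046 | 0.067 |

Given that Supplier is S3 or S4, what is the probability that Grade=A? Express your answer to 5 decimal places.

0.30700

P(Supplier=S3) = 0.068 + 0.063 + 0.031 + 0.058 = 0.220.
P(Supplier=S4) = 0.068 + 0.052 + 0.067 + 0.036 = 0.223.
P(Supplier ∈ {S3, S4}) = 0.220 + 0.223 = 0.443; P(Grade=A, Supplier ∈ {S3, S4}) = 0.068 + 0.068 = 0.136.
P(Grade=A | Supplier ∈ {S3, S4}) = 0.136/0.443 = 0.30700.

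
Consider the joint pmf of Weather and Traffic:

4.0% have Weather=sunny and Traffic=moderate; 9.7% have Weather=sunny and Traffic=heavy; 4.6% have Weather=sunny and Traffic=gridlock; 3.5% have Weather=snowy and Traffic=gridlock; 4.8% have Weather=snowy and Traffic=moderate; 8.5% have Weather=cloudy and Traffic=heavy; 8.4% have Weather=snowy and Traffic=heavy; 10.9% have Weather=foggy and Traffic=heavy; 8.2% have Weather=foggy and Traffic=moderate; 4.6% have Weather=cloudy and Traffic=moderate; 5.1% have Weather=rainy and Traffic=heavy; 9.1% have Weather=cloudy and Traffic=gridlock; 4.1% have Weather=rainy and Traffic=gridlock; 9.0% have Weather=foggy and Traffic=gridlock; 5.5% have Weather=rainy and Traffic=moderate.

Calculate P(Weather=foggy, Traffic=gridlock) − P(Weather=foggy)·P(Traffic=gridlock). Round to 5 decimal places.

0.00486

P(Weather=foggy) = 0.082 + 0.109 + 0.090 = 0.281.
P(Traffic=gridlock) = 0.046 + 0.091 + 0.041 + 0.035 + 0.090 = 0.303.
P(Weather=foggy, Traffic=gridlock) − P(Weather=foggy)P(Traffic=gridlock) = 0.090 − 0.281×0.303 = 0.00486.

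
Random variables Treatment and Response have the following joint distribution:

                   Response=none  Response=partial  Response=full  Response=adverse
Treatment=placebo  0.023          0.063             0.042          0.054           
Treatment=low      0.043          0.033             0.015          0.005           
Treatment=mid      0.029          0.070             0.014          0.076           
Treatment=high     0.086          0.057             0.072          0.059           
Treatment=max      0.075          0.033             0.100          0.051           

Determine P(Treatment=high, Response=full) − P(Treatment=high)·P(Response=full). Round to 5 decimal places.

P(Treatment=high) = 0.086 + 0.057 + 0.072 + 0.059 = 0.274.
P(Response=full) = 0.042 + 0.015 + 0.014 + 0.072 + 0.100 = 0.243.
P(Treatment=high, Response=full) − P(Treatment=high)P(Response=full) = 0.072 − 0.274×0.243 = 0.00542.

0.00542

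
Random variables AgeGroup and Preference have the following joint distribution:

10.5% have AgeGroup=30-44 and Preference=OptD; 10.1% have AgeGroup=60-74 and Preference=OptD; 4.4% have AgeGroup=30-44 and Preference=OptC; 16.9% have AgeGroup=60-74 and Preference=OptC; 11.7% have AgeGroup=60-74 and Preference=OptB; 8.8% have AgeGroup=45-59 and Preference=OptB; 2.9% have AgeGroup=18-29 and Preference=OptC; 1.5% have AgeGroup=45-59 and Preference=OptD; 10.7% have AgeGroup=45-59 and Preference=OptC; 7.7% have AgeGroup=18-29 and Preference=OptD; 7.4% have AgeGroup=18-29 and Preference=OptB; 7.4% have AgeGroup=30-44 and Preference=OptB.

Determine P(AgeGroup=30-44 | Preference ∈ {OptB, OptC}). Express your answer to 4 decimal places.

0.1681

P(Preference=OptB) = 0.074 + 0.074 + 0.088 + 0.117 = 0.353.
P(Preference=OptC) = 0.029 + 0.044 + 0.107 + 0.169 = 0.349.
P(Preference ∈ {OptB, OptC}) = 0.353 + 0.349 = 0.702; P(AgeGroup=30-44, Preference ∈ {OptB, OptC}) = 0.074 + 0.044 = 0.118.
P(AgeGroup=30-44 | Preference ∈ {OptB, OptC}) = 0.118/0.702 = 0.1681.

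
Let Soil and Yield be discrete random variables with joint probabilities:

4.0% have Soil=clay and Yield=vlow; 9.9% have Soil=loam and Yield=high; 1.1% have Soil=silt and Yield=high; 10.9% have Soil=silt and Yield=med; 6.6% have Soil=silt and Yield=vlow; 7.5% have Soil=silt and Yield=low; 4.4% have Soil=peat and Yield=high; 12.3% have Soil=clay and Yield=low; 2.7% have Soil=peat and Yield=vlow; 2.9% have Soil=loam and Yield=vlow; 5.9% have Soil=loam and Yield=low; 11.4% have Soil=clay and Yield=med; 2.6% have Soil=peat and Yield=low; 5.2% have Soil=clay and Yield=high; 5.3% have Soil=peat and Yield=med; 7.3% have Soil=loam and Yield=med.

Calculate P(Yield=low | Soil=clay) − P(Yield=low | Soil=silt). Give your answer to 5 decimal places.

0.08650

P(Soil=clay) = 0.040 + 0.123 + 0.114 + 0.052 = 0.329; P(Yield=low | Soil=clay) = 0.123/0.329 = 0.373860.
P(Soil=silt) = 0.066 + 0.075 + 0.109 + 0.011 = 0.261; P(Yield=low | Soil=silt) = 0.075/0.261 = 0.287356.
Difference = 0.08650.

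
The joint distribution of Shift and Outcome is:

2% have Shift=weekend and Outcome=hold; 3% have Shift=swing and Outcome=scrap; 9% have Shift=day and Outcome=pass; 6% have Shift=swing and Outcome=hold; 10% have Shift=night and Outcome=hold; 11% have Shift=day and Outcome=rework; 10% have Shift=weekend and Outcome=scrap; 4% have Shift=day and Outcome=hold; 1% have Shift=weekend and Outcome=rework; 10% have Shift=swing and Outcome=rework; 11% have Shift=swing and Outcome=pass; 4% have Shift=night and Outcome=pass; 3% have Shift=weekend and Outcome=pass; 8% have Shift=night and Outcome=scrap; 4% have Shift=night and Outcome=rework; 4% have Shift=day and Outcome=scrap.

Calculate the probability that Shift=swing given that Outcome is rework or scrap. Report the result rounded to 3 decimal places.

P(Outcome=rework) = 0.11 + 0.10 + 0.04 + 0.01 = 0.26.
P(Outcome=scrap) = 0.04 + 0.03 + 0.08 + 0.10 = 0.25.
P(Outcome ∈ {rework, scrap}) = 0.26 + 0.25 = 0.51; P(Shift=swing, Outcome ∈ {rework, scrap}) = 0.10 + 0.03 = 0.13.
P(Shift=swing | Outcome ∈ {rework, scrap}) = 0.13/0.51 = 0.255.

0.255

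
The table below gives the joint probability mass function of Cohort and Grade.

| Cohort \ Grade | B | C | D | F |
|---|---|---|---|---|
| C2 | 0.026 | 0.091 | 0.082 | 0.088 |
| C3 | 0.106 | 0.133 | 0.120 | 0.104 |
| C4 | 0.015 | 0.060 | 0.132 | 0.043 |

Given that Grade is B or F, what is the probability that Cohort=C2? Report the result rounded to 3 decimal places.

0.298

P(Grade=B) = 0.026 + 0.106 + 0.015 = 0.147.
P(Grade=F) = 0.088 + 0.104 + 0.043 = 0.235.
P(Grade ∈ {B, F}) = 0.147 + 0.235 = 0.382; P(Cohort=C2, Grade ∈ {B, F}) = 0.026 + 0.088 = 0.114.
P(Cohort=C2 | Grade ∈ {B, F}) = 0.114/0.382 = 0.298.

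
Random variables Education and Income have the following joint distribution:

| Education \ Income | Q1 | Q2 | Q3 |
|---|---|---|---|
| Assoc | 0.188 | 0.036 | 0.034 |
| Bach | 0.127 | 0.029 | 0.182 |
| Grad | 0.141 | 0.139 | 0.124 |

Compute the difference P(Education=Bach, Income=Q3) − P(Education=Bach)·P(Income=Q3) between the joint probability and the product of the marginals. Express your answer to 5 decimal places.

P(Education=Bach) = 0.127 + 0.029 + 0.182 = 0.338.
P(Income=Q3) = 0.034 + 0.182 + 0.124 = 0.340.
P(Education=Bach, Income=Q3) − P(Education=Bach)P(Income=Q3) = 0.182 − 0.338×0.340 = 0.06708.

0.06708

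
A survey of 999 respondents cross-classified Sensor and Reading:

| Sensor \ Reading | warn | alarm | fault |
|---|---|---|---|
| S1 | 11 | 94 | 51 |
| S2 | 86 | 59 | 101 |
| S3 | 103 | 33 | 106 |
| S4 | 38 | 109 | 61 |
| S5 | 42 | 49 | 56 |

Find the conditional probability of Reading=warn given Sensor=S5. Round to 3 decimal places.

Total with Sensor=S5: 42 + 49 + 56 = 147.
P(Reading=warn | Sensor=S5) = 42/147 = 0.286.

0.286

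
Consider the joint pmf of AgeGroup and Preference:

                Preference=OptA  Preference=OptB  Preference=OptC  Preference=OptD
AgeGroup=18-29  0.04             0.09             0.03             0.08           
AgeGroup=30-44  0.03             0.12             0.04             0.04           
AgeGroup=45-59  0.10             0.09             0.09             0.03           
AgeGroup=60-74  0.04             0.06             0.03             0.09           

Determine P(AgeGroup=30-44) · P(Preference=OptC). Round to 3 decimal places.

P(AgeGroup=30-44) = 0.03 + 0.12 + 0.04 + 0.04 = 0.23.
P(Preference=OptC) = 0.03 + 0.04 + 0.09 + 0.03 = 0.19.
Product: 0.23 × 0.19 = 0.044.

0.044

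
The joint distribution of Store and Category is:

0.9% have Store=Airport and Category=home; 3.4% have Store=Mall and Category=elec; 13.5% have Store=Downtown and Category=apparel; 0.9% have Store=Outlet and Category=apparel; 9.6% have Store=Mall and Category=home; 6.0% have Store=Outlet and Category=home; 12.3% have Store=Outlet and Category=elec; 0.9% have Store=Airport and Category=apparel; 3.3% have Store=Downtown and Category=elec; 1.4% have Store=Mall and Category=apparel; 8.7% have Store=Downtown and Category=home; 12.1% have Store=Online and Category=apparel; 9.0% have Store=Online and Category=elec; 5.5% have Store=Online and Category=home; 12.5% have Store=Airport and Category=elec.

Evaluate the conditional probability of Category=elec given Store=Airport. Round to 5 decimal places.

P(Store=Airport) = 0.009 + 0.125 + 0.009 = 0.143.
P(Category=elec | Store=Airport) = 0.125/0.143 = 0.87413.

0.87413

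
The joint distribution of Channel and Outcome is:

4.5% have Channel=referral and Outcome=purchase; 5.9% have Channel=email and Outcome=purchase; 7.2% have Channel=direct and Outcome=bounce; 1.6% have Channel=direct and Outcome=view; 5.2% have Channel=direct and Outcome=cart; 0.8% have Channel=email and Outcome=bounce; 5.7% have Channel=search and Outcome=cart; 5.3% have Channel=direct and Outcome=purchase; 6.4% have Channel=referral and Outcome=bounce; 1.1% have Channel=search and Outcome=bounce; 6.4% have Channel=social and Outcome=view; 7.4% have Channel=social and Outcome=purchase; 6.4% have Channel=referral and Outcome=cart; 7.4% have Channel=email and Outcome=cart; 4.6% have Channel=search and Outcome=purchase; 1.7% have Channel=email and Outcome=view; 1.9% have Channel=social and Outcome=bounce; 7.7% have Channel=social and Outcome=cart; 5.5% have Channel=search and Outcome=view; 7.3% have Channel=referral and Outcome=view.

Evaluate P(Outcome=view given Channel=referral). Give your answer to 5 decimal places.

0.29675

P(Channel=referral) = 0.064 + 0.073 + 0.064 + 0.045 = 0.246.
P(Outcome=view | Channel=referral) = 0.073/0.246 = 0.29675.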